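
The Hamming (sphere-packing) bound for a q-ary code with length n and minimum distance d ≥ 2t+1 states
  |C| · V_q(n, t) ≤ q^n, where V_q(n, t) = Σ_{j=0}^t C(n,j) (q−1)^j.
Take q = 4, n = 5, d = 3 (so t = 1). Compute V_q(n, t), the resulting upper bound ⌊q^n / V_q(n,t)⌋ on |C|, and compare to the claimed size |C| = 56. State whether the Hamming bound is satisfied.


V_q(n, t) = 16, q^n = 1024, Hamming bound = 64, |C| = 56 ≤ bound (satisfied).

Step 1: Compute V_q(n, t) = Σ_{j=0}^1 C(n, j) (q−1)^j.
  j = 0: C(5,0)·(3)^0 = 1·1 = 1.
  j = 1: C(5,1)·(3)^1 = 5·3 = 15.
  V_q(n, t) = 1 + 15 = 16.
Step 2: q^n = 4^5 = 1024.
Step 3: Hamming bound ⌊q^n / V_q(n,t)⌋ = ⌊1024/16⌋ = 64.
Step 4: Compare |C| = 56 to 64: satisfied.
The claimed |C| lies below the Hamming bound.


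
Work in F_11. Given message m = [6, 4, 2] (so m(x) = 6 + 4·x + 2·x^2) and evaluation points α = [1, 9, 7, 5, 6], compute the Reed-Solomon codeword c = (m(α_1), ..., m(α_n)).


c = [1, 6, 0, 10, 3]

Message polynomial: m(x) = 6 + 4·x + 2·x^2 (mod 11).
For each evaluation point α_i, compute m(α_i) mod 11:
  α_1 = 1: Horner steps 2 → 6 → 1, so m(1) = 1.
  α_2 = 9: Horner steps 2 → 0 → 6, so m(9) = 6.
  α_3 = 7: Horner steps 2 → 7 → 0, so m(7) = 0.
  α_4 = 5: Horner steps 2 → 3 → 10, so m(5) = 10.
  α_5 = 6: Horner steps 2 → 5 → 3, so m(6) = 3.
Codeword c = [1, 6, 0, 10, 3] ∈ F_11^5.


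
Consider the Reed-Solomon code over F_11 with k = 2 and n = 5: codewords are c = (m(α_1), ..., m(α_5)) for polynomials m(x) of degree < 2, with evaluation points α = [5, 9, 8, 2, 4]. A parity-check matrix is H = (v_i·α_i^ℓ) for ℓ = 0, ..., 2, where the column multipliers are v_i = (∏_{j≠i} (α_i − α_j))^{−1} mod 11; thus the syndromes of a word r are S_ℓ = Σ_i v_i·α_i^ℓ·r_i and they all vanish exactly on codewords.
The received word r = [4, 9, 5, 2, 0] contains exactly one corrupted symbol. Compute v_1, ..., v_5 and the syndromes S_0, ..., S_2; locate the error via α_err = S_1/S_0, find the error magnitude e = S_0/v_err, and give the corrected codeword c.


S = (1, 2, 4), error at position 4, error magnitude e = 10, c = [4, 9, 5, 3, 0].

Step 1: column multipliers v_i = (∏_{j≠i}(α_i − α_j))^{−1} mod 11.
  i = 1 (α = 5): (5−9)(5−8)(5−2)(5−4) = (−4)·(−3)·3·1 = 36 ≡ 3, so v_1 = 3^{−1} = 4 (mod 11).
  i = 2 (α = 9): (9−5)(9−8)(9−2)(9−4) = 4·1·7·5 = 140 ≡ 8, so v_2 = 8^{−1} = 7 (mod 11).
  i = 3 (α = 8): (8−5)(8−9)(8−2)(8−4) = 3·(−1)·6·4 = −72 ≡ 5, so v_3 = 5^{−1} = 9 (mod 11).
  i = 4 (α = 2): (2−5)(2−9)(2−8)(2−4) = (−3)·(−7)·(−6)·(−2) = 252 ≡ 10, so v_4 = 10^{−1} = 10 (mod 11).
  i = 5 (α = 4): (4−5)(4−9)(4−8)(4−2) = (−1)·(−5)·(−4)·2 = −40 ≡ 4, so v_5 = 4^{−1} = 3 (mod 11).
  v = [4, 7, 9, 10, 3].
Step 2: syndromes of r = [4, 9, 5, 2, 0] (all sums mod 11).
  S_0 = Σ v_i r_i = 4·4 + 7·9 + 9·5 + 10·2 + 3·0 = 144 ≡ 1.
  S_1 = Σ v_i α_i r_i = 4·5·4 + 7·9·9 + 9·8·5 + 10·2·2 + 3·4·0 = 1047 ≡ 2.
  α_i^2 mod 11 = [3, 4, 9, 4, 5].
  S_2 = Σ v_i α_i^2 r_i = 4·3·4 + 7·4·9 + 9·9·5 + 10·4·2 + 3·5·0 = 785 ≡ 4.
  S = (1, 2, 4) ≠ 0, so r is not a codeword (an error is present).
Step 3: locate the error. For a single error e at position i, S_ℓ = v_i·e·α_i^ℓ, so α_err = S_1/S_0.
  S_0^{−1} = 1^{−1} = 1 (mod 11), so α_err = 2·1 = 2 ≡ 2 = α_4. Error position i = 4.
  Consistency check: S_2/S_1 = 4·6 = 24 ≡ 2 = α_err ✓ (single-error assumption holds).
Step 4: error magnitude e = S_0/v_4 = S_0·∏_{j≠4}(α_4 − α_j) = 1·10 = 10 ≡ 10 (mod 11).
Step 5: correct position 4: c_4 = r_4 − e = 2 − 10 ≡ 3 (mod 11). Hence c = [4, 9, 5, 3, 0].
  Check: interpolating c through the α_i gives m(x) = 6 + 4·x (degree < 2) with m(α_i) = c_i for every i, so c is indeed a codeword.


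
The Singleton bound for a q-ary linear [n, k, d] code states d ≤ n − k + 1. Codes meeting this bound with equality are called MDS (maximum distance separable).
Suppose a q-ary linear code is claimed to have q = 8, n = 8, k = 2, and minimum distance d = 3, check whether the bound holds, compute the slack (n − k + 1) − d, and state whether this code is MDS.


Singleton RHS = n − k + 1 = 7, slack = 4, bound satisfied, not MDS.

Singleton bound: d ≤ n − k + 1.
Here n = 8, k = 2, so n − k + 1 = 7.
Given d = 3, check d ≤ 7: YES.
Slack = (n − k + 1) − d = 4.
The code is NOT MDS (slack = 4 > 0).
Description: the claimed parameters are [8, 2, 3]_8; such a code would be non-MDS.


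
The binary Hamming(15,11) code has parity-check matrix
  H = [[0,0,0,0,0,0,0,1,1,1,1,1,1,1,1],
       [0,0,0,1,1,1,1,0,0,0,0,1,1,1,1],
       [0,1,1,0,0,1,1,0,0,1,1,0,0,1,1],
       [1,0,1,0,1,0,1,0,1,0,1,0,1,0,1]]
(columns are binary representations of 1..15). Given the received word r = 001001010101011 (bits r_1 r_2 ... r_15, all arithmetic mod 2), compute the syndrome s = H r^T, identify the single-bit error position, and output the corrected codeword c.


s = (1, 0, 1, 0)^T, error position = 10, corrected codeword c = 001001010001011

Compute s = H r^T mod 2 one row at a time:
  s_1 = 1 + 0 + 1 + 0 + 1 + 0 + 1 + 1 = 5 ≡ 1 (mod 2).
  s_2 = 0 + 0 + 1 + 0 + 1 + 0 + 1 + 1 = 4 ≡ 0 (mod 2).
  s_3 = 0 + 1 + 1 + 0 + 1 + 0 + 1 + 1 = 5 ≡ 1 (mod 2).
  s_4 = 0 + 1 + 0 + 0 + 0 + 0 + 0 + 1 = 2 ≡ 0 (mod 2).
s = (1, 0, 1, 0)^T — this equals column 10 of H (binary 1010), so error is at position 10.
Correct: flip bit 10 of r = 001001010101011 to get c = 001001010001011.


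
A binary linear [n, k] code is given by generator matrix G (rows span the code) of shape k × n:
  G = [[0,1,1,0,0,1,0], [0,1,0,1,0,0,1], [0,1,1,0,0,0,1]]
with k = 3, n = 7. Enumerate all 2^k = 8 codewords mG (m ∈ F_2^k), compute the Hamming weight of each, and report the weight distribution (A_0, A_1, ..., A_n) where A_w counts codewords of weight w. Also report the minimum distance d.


Weight distribution: A_0 = 1, A_2 = 2, A_3 = 4, A_4 = 1. Minimum distance d = 2.

Enumerate all 2^3 = 8 messages m ∈ F_2^3.
For each, compute codeword c = mG in F_2^7, then tally its weight.
  m = 000 → c = 0000000, weight = 0.
  m = 100 → c = 0110010, weight = 3.
  m = 010 → c = 0101001, weight = 3.
  m = 110 → c = 0011011, weight = 4.
  m = 001 → c = 0110001, weight = 3.
  m = 101 → c = 0000011, weight = 2.
  m = 011 → c = 0011000, weight = 2.
  m = 111 → c = 0101010, weight = 3.
Tally weights:
  weight 0: 1 codewords.
  weight 2: 2 codewords.
  weight 3: 4 codewords.
  weight 4: 1 codewords.
Minimum distance d = smallest w > 0 with A_w > 0 = 2.
Sanity: Σ A_w = 8 = 2^3 = 8 ✓.


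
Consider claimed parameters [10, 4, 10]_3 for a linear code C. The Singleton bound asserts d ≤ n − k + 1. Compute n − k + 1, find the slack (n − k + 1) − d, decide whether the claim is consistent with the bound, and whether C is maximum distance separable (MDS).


Singleton RHS = n − k + 1 = 7, slack = -3, bound violated (no such code; not MDS).

Singleton bound: d ≤ n − k + 1.
Here n = 10, k = 4, so n − k + 1 = 7.
Given d = 10, check d ≤ 7: NO.
Slack = (n − k + 1) − d = -3.
The slack is negative: d = 10 exceeds n − k + 1 = 7 by 3, so the Singleton bound is violated and no linear [10, 4, 10]_3 code can exist. In particular it is not MDS (MDS requires d = n − k + 1 exactly).
Description: the claimed parameters are [10, 4, 10]_3; such a code would be impossible (violates the Singleton bound).


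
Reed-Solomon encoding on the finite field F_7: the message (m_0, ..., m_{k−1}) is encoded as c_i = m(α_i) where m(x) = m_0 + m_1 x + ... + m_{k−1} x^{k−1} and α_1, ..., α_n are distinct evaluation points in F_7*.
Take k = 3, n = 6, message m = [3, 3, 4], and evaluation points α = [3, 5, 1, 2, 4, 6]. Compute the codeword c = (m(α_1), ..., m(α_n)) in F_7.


c = [6, 6, 3, 4, 2, 4]

Message polynomial: m(x) = 3 + 3·x + 4·x^2 (mod 7).
For each evaluation point α_i, compute m(α_i) mod 7:
  α_1 = 3: Horner steps 4 → 1 → 6, so m(3) = 6.
  α_2 = 5: Horner steps 4 → 2 → 6, so m(5) = 6.
  α_3 = 1: Horner steps 4 → 0 → 3, so m(1) = 3.
  α_4 = 2: Horner steps 4 → 4 → 4, so m(2) = 4.
  α_5 = 4: Horner steps 4 → 5 → 2, so m(4) = 2.
  α_6 = 6: Horner steps 4 → 6 → 4, so m(6) = 4.
Codeword c = [6, 6, 3, 4, 2, 4] ∈ F_7^6.


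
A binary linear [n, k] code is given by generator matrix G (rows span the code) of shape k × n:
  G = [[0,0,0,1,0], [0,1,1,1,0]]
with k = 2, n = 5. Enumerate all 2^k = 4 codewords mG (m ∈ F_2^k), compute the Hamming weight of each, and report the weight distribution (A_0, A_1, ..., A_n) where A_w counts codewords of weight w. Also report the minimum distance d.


Weight distribution: A_0 = 1, A_1 = 1, A_2 = 1, A_3 = 1. Minimum distance d = 1.

Enumerate all 2^2 = 4 messages m ∈ F_2^2.
For each, compute codeword c = mG in F_2^5, then tally its weight.
  m = 00 → c = 00000, weight = 0.
  m = 10 → c = 00010, weight = 1.
  m = 01 → c = 01110, weight = 3.
  m = 11 → c = 01100, weight = 2.
Tally weights:
  weight 0: 1 codewords.
  weight 1: 1 codewords.
  weight 2: 1 codewords.
  weight 3: 1 codewords.
Minimum distance d = smallest w > 0 with A_w > 0 = 1.
Sanity: Σ A_w = 4 = 2^2 = 4 ✓.


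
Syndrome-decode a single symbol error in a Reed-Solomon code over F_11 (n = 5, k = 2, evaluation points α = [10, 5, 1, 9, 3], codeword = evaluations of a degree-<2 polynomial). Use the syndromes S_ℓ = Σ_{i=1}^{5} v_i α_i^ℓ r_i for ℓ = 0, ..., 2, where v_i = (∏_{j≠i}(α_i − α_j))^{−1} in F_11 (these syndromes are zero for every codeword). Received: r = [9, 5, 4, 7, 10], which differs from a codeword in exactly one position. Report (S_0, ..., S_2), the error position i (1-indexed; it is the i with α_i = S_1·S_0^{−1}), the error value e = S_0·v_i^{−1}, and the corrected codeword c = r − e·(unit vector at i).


S = (2, 7, 8), error at position 4, error magnitude e = 1, c = [9, 5, 4, 6, 10].

Step 1: column multipliers v_i = (∏_{j≠i}(α_i − α_j))^{−1} mod 11.
  i = 1 (α = 10): (10−5)(10−1)(10−9)(10−3) = 5·9·1·7 = 315 ≡ 7, so v_1 = 7^{−1} = 8 (mod 11).
  i = 2 (α = 5): (5−10)(5−1)(5−9)(5−3) = (−5)·4·(−4)·2 = 160 ≡ 6, so v_2 = 6^{−1} = 2 (mod 11).
  i = 3 (α = 1): (1−10)(1−5)(1−9)(1−3) = (−9)·(−4)·(−8)·(−2) = 576 ≡ 4, so v_3 = 4^{−1} = 3 (mod 11).
  i = 4 (α = 9): (9−10)(9−5)(9−1)(9−3) = (−1)·4·8·6 = −192 ≡ 6, so v_4 = 6^{−1} = 2 (mod 11).
  i = 5 (α = 3): (3−10)(3−5)(3−1)(3−9) = (−7)·(−2)·2·(−6) = −168 ≡ 8, so v_5 = 8^{−1} = 7 (mod 11).
  v = [8, 2, 3, 2, 7].
Step 2: syndromes of r = [9, 5, 4, 7, 10] (all sums mod 11).
  S_0 = Σ v_i r_i = 8·9 + 2·5 + 3·4 + 2·7 + 7·10 = 178 ≡ 2.
  S_1 = Σ v_i α_i r_i = 8·10·9 + 2·5·5 + 3·1·4 + 2·9·7 + 7·3·10 = 1118 ≡ 7.
  α_i^2 mod 11 = [1, 3, 1, 4, 9].
  S_2 = Σ v_i α_i^2 r_i = 8·1·9 + 2·3·5 + 3·1·4 + 2·4·7 + 7·9·10 = 800 ≡ 8.
  S = (2, 7, 8) ≠ 0, so r is not a codeword (an error is present).
Step 3: locate the error. For a single error e at position i, S_ℓ = v_i·e·α_i^ℓ, so α_err = S_1/S_0.
  S_0^{−1} = 2^{−1} = 6 (mod 11), so α_err = 7·6 = 42 ≡ 9 = α_4. Error position i = 4.
  Consistency check: S_2/S_1 = 8·8 = 64 ≡ 9 = α_err ✓ (single-error assumption holds).
Step 4: error magnitude e = S_0/v_4 = S_0·∏_{j≠4}(α_4 − α_j) = 2·6 = 12 ≡ 1 (mod 11).
Step 5: correct position 4: c_4 = r_4 − e = 7 − 1 ≡ 6 (mod 11). Hence c = [9, 5, 4, 6, 10].
  Check: interpolating c through the α_i gives m(x) = 1 + 3·x (degree < 2) with m(α_i) = c_i for every i, so c is indeed a codeword.


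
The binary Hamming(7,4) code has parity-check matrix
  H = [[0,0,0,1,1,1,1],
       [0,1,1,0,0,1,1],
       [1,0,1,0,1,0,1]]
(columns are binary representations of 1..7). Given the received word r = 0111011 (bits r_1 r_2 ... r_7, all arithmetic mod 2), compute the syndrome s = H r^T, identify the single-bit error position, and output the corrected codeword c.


s = (1, 0, 0)^T, error position = 4, corrected codeword c = 0110011

Compute s = H r^T mod 2 one row at a time:
  s_1 = 1 + 0 + 1 + 1 = 3 ≡ 1 (mod 2).
  s_2 = 1 + 1 + 1 + 1 = 4 ≡ 0 (mod 2).
  s_3 = 0 + 1 + 0 + 1 = 2 ≡ 0 (mod 2).
s = (1, 0, 0)^T — this equals column 4 of H (binary 100), so error is at position 4.
Correct: flip bit 4 of r = 0111011 to get c = 0110011.


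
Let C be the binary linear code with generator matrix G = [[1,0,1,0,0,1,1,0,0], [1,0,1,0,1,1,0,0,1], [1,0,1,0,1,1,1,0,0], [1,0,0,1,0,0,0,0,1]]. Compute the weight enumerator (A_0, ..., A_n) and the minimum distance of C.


Weight distribution: A_0 = 1, A_1 = 1, A_2 = 1, A_3 = 4, A_4 = 5, A_5 = 3, A_6 = 1. Minimum distance d = 1.

Enumerate all 2^4 = 16 messages m ∈ F_2^4.
For each, compute codeword c = mG in F_2^9, then tally its weight.
  m = 0000 → c = 000000000, weight = 0.
  m = 1000 → c = 101001100, weight = 4.
  m = 0100 → c = 101011001, weight = 5.
  m = 1100 → c = 000010101, weight = 3.
  m = 0010 → c = 101011100, weight = 5.
  m = 1010 → c = 000010000, weight = 1.
  m = 0110 → c = 000000101, weight = 2.
  m = 1110 → c = 101001001, weight = 4.
  m = 0001 → c = 100100001, weight = 3.
  m = 1001 → c = 001101101, weight = 5.
  m = 0101 → c = 001111000, weight = 4.
  m = 1101 → c = 100110100, weight = 4.
  m = 0011 → c = 001111101, weight = 6.
  m = 1011 → c = 100110001, weight = 4.
  m = 0111 → c = 100100100, weight = 3.
  m = 1111 → c = 001101000, weight = 3.
Tally weights:
  weight 0: 1 codewords.
  weight 1: 1 codewords.
  weight 2: 1 codewords.
  weight 3: 4 codewords.
  weight 4: 5 codewords.
  weight 5: 3 codewords.
  weight 6: 1 codewords.
Minimum distance d = smallest w > 0 with A_w > 0 = 1.
Sanity: Σ A_w = 16 = 2^4 = 16 ✓.


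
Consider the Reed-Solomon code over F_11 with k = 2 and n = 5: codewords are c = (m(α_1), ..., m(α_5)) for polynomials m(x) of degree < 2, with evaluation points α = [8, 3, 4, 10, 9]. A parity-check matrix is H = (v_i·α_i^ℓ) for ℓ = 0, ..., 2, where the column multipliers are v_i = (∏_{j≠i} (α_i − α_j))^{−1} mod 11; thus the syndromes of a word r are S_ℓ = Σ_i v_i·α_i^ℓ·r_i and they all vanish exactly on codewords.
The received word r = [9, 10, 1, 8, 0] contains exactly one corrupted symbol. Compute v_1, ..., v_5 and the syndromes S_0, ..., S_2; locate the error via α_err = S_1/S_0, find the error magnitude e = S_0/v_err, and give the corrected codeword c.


S = (4, 7, 4), error at position 4, error magnitude e = 6, c = [9, 10, 1, 2, 0].

Step 1: column multipliers v_i = (∏_{j≠i}(α_i − α_j))^{−1} mod 11.
  i = 1 (α = 8): (8−3)(8−4)(8−10)(8−9) = 5·4·(−2)·(−1) = 40 ≡ 7, so v_1 = 7^{−1} = 8 (mod 11).
  i = 2 (α = 3): (3−8)(3−4)(3−10)(3−9) = (−5)·(−1)·(−7)·(−6) = 210 ≡ 1, so v_2 = 1^{−1} = 1 (mod 11).
  i = 3 (α = 4): (4−8)(4−3)(4−10)(4−9) = (−4)·1·(−6)·(−5) = −120 ≡ 1, so v_3 = 1^{−1} = 1 (mod 11).
  i = 4 (α = 10): (10−8)(10−3)(10−4)(10−9) = 2·7·6·1 = 84 ≡ 7, so v_4 = 7^{−1} = 8 (mod 11).
  i = 5 (α = 9): (9−8)(9−3)(9−4)(9−10) = 1·6·5·(−1) = −30 ≡ 3, so v_5 = 3^{−1} = 4 (mod 11).
  v = [8, 1, 1, 8, 4].
Step 2: syndromes of r = [9, 10, 1, 8, 0] (all sums mod 11).
  S_0 = Σ v_i r_i = 8·9 + 1·10 + 1·1 + 8·8 + 4·0 = 147 ≡ 4.
  S_1 = Σ v_i α_i r_i = 8·8·9 + 1·3·10 + 1·4·1 + 8·10·8 + 4·9·0 = 1250 ≡ 7.
  α_i^2 mod 11 = [9, 9, 5, 1, 4].
  S_2 = Σ v_i α_i^2 r_i = 8·9·9 + 1·9·10 + 1·5·1 + 8·1·8 + 4·4·0 = 807 ≡ 4.
  S = (4, 7, 4) ≠ 0, so r is not a codeword (an error is present).
Step 3: locate the error. For a single error e at position i, S_ℓ = v_i·e·α_i^ℓ, so α_err = S_1/S_0.
  S_0^{−1} = 4^{−1} = 3 (mod 11), so α_err = 7·3 = 21 ≡ 10 = α_4. Error position i = 4.
  Consistency check: S_2/S_1 = 4·8 = 32 ≡ 10 = α_err ✓ (single-error assumption holds).
Step 4: error magnitude e = S_0/v_4 = S_0·∏_{j≠4}(α_4 − α_j) = 4·7 = 28 ≡ 6 (mod 11).
Step 5: correct position 4: c_4 = r_4 − e = 8 − 6 ≡ 2 (mod 11). Hence c = [9, 10, 1, 2, 0].
  Check: interpolating c through the α_i gives m(x) = 4 + 2·x (degree < 2) with m(α_i) = c_i for every i, so c is indeed a codeword.


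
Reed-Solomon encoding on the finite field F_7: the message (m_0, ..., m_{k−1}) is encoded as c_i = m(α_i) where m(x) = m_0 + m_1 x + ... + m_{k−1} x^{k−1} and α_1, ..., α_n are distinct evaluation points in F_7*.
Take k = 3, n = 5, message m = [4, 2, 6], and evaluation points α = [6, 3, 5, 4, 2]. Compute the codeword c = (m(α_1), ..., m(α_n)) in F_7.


c = [1, 1, 3, 3, 4]

Message polynomial: m(x) = 4 + 2·x + 6·x^2 (mod 7).
For each evaluation point α_i, compute m(α_i) mod 7:
  α_1 = 6: Horner steps 6 → 3 → 1, so m(6) = 1.
  α_2 = 3: Horner steps 6 → 6 → 1, so m(3) = 1.
  α_3 = 5: Horner steps 6 → 4 → 3, so m(5) = 3.
  α_4 = 4: Horner steps 6 → 5 → 3, so m(4) = 3.
  α_5 = 2: Horner steps 6 → 0 → 4, so m(2) = 4.
Codeword c = [1, 1, 3, 3, 4] ∈ F_7^5.


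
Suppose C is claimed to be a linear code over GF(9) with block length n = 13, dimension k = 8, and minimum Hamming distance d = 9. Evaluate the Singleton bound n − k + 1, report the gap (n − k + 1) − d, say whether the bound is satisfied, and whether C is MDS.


Singleton RHS = n − k + 1 = 6, slack = -3, bound violated (no such code; not MDS).

Singleton bound: d ≤ n − k + 1.
Here n = 13, k = 8, so n − k + 1 = 6.
Given d = 9, check d ≤ 6: NO.
Slack = (n − k + 1) − d = -3.
The slack is negative: d = 9 exceeds n − k + 1 = 6 by 3, so the Singleton bound is violated and no linear [13, 8, 9]_9 code can exist. In particular it is not MDS (MDS requires d = n − k + 1 exactly).
Description: the claimed parameters are [13, 8, 9]_9; such a code would be impossible (violates the Singleton bound).


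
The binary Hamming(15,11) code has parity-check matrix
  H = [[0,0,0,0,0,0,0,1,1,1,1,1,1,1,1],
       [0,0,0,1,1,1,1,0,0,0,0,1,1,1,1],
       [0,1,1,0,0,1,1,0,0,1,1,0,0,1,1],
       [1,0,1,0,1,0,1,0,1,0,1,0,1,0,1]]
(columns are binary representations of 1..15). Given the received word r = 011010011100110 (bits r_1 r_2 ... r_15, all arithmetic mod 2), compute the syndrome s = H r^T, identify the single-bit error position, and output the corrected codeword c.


s = (1, 1, 0, 0)^T, error position = 12, corrected codeword c = 011010011101110

Compute s = H r^T mod 2 one row at a time:
  s_1 = 1 + 1 + 1 + 0 + 0 + 1 + 1 + 0 = 5 ≡ 1 (mod 2).
  s_2 = 0 + 1 + 0 + 0 + 0 + 1 + 1 + 0 = 3 ≡ 1 (mod 2).
  s_3 = 1 + 1 + 0 + 0 + 1 + 0 + 1 + 0 = 4 ≡ 0 (mod 2).
  s_4 = 0 + 1 + 1 + 0 + 1 + 0 + 1 + 0 = 4 ≡ 0 (mod 2).
s = (1, 1, 0, 0)^T — this equals column 12 of H (binary 1100), so error is at position 12.
Correct: flip bit 12 of r = 011010011100110 to get c = 011010011101110.


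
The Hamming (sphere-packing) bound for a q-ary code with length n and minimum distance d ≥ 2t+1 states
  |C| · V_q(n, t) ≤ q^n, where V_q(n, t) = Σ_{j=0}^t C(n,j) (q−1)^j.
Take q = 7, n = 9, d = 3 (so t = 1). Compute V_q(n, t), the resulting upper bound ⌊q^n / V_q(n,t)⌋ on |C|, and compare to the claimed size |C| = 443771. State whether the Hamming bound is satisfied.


V_q(n, t) = 55, q^n = 40353607, Hamming bound = 733701, |C| = 443771 ≤ bound (satisfied).

Step 1: Compute V_q(n, t) = Σ_{j=0}^1 C(n, j) (q−1)^j.
  j = 0: C(9,0)·(6)^0 = 1·1 = 1.
  j = 1: C(9,1)·(6)^1 = 9·6 = 54.
  V_q(n, t) = 1 + 54 = 55.
Step 2: q^n = 7^9 = 40353607.
Step 3: Hamming bound ⌊q^n / V_q(n,t)⌋ = ⌊40353607/55⌋ = 733701.
Step 4: Compare |C| = 443771 to 733701: satisfied.
The claimed |C| lies below the Hamming bound.


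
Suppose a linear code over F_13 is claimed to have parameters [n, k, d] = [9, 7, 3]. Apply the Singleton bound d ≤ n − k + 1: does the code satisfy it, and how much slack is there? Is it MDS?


Singleton RHS = n − k + 1 = 3, slack = 0, bound satisfied, MDS.

Singleton bound: d ≤ n − k + 1.
Here n = 9, k = 7, so n − k + 1 = 3.
Given d = 3, check d ≤ 3: YES.
Slack = (n − k + 1) − d = 0.
The code is MDS (slack = 0).
Description: the claimed parameters are [9, 7, 3]_13; such a code would be MDS (meets Singleton bound).


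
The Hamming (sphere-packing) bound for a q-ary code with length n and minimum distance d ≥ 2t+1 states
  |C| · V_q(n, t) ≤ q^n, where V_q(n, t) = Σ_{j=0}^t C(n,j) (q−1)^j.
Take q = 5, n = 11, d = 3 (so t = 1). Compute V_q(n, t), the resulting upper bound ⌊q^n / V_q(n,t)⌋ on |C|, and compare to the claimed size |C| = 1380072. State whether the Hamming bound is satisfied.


V_q(n, t) = 45, q^n = 48828125, Hamming bound = 1085069, |C| = 1380072 > bound (violated).

Step 1: Compute V_q(n, t) = Σ_{j=0}^1 C(n, j) (q−1)^j.
  j = 0: C(11,0)·(4)^0 = 1·1 = 1.
  j = 1: C(11,1)·(4)^1 = 11·4 = 44.
  V_q(n, t) = 1 + 44 = 45.
Step 2: q^n = 5^11 = 48828125.
Step 3: Hamming bound ⌊q^n / V_q(n,t)⌋ = ⌊48828125/45⌋ = 1085069.
Step 4: Compare |C| = 1380072 to 1085069: violated.
The claimed |C| lies above the Hamming bound, so no 5-ary code of length 11 with d ≥ 3 can have 1380072 codewords.


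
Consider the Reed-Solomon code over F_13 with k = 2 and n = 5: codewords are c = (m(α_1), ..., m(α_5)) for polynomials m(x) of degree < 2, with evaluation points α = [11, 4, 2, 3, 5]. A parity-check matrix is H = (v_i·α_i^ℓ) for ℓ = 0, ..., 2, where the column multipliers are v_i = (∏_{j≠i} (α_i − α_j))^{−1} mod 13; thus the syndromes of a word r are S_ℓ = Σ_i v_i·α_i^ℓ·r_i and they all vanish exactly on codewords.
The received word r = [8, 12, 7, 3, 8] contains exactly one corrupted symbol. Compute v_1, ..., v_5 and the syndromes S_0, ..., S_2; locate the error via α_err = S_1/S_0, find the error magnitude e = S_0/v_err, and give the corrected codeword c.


S = (3, 7, 12), error at position 1, error magnitude e = 11, c = [10, 12, 7, 3, 8].

Step 1: column multipliers v_i = (∏_{j≠i}(α_i − α_j))^{−1} mod 13.
  i = 1 (α = 11): (11−4)(11−2)(11−3)(11−5) = 7·9·8·6 = 3024 ≡ 8, so v_1 = 8^{−1} = 5 (mod 13).
  i = 2 (α = 4): (4−11)(4−2)(4−3)(4−5) = (−7)·2·1·(−1) = 14 ≡ 1, so v_2 = 1^{−1} = 1 (mod 13).
  i = 3 (α = 2): (2−11)(2−4)(2−3)(2−5) = (−9)·(−2)·(−1)·(−3) = 54 ≡ 2, so v_3 = 2^{−1} = 7 (mod 13).
  i = 4 (α = 3): (3−11)(3−4)(3−2)(3−5) = (−8)·(−1)·1·(−2) = −16 ≡ 10, so v_4 = 10^{−1} = 4 (mod 13).
  i = 5 (α = 5): (5−11)(5−4)(5−2)(5−3) = (−6)·1·3·2 = −36 ≡ 3, so v_5 = 3^{−1} = 9 (mod 13).
  v = [5, 1, 7, 4, 9].
Step 2: syndromes of r = [8, 12, 7, 3, 8] (all sums mod 13).
  S_0 = Σ v_i r_i = 5·8 + 1·12 + 7·7 + 4·3 + 9·8 = 185 ≡ 3.
  S_1 = Σ v_i α_i r_i = 5·11·8 + 1·4·12 + 7·2·7 + 4·3·3 + 9·5·8 = 982 ≡ 7.
  α_i^2 mod 13 = [4, 3, 4, 9, 12].
  S_2 = Σ v_i α_i^2 r_i = 5·4·8 + 1·3·12 + 7·4·7 + 4·9·3 + 9·12·8 = 1364 ≡ 12.
  S = (3, 7, 12) ≠ 0, so r is not a codeword (an error is present).
Step 3: locate the error. For a single error e at position i, S_ℓ = v_i·e·α_i^ℓ, so α_err = S_1/S_0.
  S_0^{−1} = 3^{−1} = 9 (mod 13), so α_err = 7·9 = 63 ≡ 11 = α_1. Error position i = 1.
  Consistency check: S_2/S_1 = 12·2 = 24 ≡ 11 = α_err ✓ (single-error assumption holds).
Step 4: error magnitude e = S_0/v_1 = S_0·∏_{j≠1}(α_1 − α_j) = 3·8 = 24 ≡ 11 (mod 13).
Step 5: correct position 1: c_1 = r_1 − e = 8 − 11 ≡ 10 (mod 13). Hence c = [10, 12, 7, 3, 8].
  Check: interpolating c through the α_i gives m(x) = 2 + 9·x (degree < 2) with m(α_i) = c_i for every i, so c is indeed a codeword.


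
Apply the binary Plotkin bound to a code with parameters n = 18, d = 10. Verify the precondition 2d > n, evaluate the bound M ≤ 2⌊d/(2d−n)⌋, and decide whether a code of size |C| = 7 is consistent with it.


Plotkin bound M ≤ 10; given |C| = 7 ≤ bound (satisfied).

Check applicability: 2d = 20, n = 18.
2d − n = 2 > 0, so Plotkin applies.
Compute d/(2d−n) = 10/2 ≈ 5.0000.
⌊d/(2d−n)⌋ = 5.
Plotkin bound: M ≤ 2·5 = 10.
Given |C| = 7, check: satisfied.
This |C| is below the Plotkin bound.


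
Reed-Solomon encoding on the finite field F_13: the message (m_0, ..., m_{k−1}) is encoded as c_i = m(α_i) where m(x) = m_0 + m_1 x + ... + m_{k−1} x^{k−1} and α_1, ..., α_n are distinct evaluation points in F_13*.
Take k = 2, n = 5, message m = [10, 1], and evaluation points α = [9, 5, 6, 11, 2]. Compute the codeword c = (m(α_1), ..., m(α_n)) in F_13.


c = [6, 2, 3, 8, 12]

Message polynomial: m(x) = 10 + 1·x (mod 13).
For each evaluation point α_i, compute m(α_i) mod 13:
  α_1 = 9: Horner steps 1 → 6, so m(9) = 6.
  α_2 = 5: Horner steps 1 → 2, so m(5) = 2.
  α_3 = 6: Horner steps 1 → 3, so m(6) = 3.
  α_4 = 11: Horner steps 1 → 8, so m(11) = 8.
  α_5 = 2: Horner steps 1 → 12, so m(2) = 12.
Codeword c = [6, 2, 3, 8, 12] ∈ F_13^5.


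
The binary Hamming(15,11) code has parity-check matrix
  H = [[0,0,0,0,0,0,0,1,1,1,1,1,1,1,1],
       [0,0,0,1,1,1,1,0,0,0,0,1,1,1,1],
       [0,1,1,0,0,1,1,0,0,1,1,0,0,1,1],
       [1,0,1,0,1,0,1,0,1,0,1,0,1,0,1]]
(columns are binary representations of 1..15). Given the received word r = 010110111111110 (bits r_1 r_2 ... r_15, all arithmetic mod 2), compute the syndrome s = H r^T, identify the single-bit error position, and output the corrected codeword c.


s = (1, 0, 1, 1)^T, error position = 11, corrected codeword c = 010110111101110

Compute s = H r^T mod 2 one row at a time:
  s_1 = 1 + 1 + 1 + 1 + 1 + 1 + 1 + 0 = 7 ≡ 1 (mod 2).
  s_2 = 1 + 1 + 0 + 1 + 1 + 1 + 1 + 0 = 6 ≡ 0 (mod 2).
  s_3 = 1 + 0 + 0 + 1 + 1 + 1 + 1 + 0 = 5 ≡ 1 (mod 2).
  s_4 = 0 + 0 + 1 + 1 + 1 + 1 + 1 + 0 = 5 ≡ 1 (mod 2).
s = (1, 0, 1, 1)^T — this equals column 11 of H (binary 1011), so error is at position 11.
Correct: flip bit 11 of r = 010110111111110 to get c = 010110111101110.


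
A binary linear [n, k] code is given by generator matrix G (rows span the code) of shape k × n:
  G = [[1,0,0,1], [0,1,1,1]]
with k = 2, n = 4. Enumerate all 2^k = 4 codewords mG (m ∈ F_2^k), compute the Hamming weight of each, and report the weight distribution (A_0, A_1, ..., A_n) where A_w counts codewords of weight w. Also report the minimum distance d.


Weight distribution: A_0 = 1, A_2 = 1, A_3 = 2. Minimum distance d = 2.

Enumerate all 2^2 = 4 messages m ∈ F_2^2.
For each, compute codeword c = mG in F_2^4, then tally its weight.
  m = 00 → c = 0000, weight = 0.
  m = 10 → c = 1001, weight = 2.
  m = 01 → c = 0111, weight = 3.
  m = 11 → c = 1110, weight = 3.
Tally weights:
  weight 0: 1 codewords.
  weight 2: 1 codewords.
  weight 3: 2 codewords.
Minimum distance d = smallest w > 0 with A_w > 0 = 2.
Sanity: Σ A_w = 4 = 2^2 = 4 ✓.


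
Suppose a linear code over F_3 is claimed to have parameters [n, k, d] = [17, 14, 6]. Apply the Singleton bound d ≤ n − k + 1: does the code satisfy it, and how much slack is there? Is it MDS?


Singleton RHS = n − k + 1 = 4, slack = -2, bound violated (no such code; not MDS).

Singleton bound: d ≤ n − k + 1.
Here n = 17, k = 14, so n − k + 1 = 4.
Given d = 6, check d ≤ 4: NO.
Slack = (n − k + 1) − d = -2.
The slack is negative: d = 6 exceeds n − k + 1 = 4 by 2, so the Singleton bound is violated and no linear [17, 14, 6]_3 code can exist. In particular it is not MDS (MDS requires d = n − k + 1 exactly).
Description: the claimed parameters are [17, 14, 6]_3; such a code would be impossible (violates the Singleton bound).


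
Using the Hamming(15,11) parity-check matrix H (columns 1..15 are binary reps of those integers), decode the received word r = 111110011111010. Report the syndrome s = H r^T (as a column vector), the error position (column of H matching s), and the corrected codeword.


s = (0, 0, 1, 1)^T, error position = 3, corrected codeword c = 110110011111010

Compute s = H r^T mod 2 one row at a time:
  s_1 = 1 + 1 + 1 + 1 + 1 + 0 + 1 + 0 = 6 ≡ 0 (mod 2).
  s_2 = 1 + 1 + 0 + 0 + 1 + 0 + 1 + 0 = 4 ≡ 0 (mod 2).
  s_3 = 1 + 1 + 0 + 0 + 1 + 1 + 1 + 0 = 5 ≡ 1 (mod 2).
  s_4 = 1 + 1 + 1 + 0 + 1 + 1 + 0 + 0 = 5 ≡ 1 (mod 2).
s = (0, 0, 1, 1)^T — this equals column 3 of H (binary 0011), so error is at position 3.
Correct: flip bit 3 of r = 111110011111010 to get c = 110110011111010.


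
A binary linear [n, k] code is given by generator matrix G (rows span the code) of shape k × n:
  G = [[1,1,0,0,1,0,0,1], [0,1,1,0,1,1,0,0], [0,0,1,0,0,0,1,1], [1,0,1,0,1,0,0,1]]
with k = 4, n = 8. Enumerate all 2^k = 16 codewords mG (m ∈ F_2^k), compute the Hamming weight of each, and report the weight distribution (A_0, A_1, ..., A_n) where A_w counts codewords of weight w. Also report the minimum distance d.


Weight distribution: A_0 = 1, A_2 = 2, A_3 = 4, A_4 = 5, A_5 = 4. Minimum distance d = 2.

Enumerate all 2^4 = 16 messages m ∈ F_2^4.
For each, compute codeword c = mG in F_2^8, then tally its weight.
  m = 0000 → c = 00000000, weight = 0.
  m = 1000 → c = 11001001, weight = 4.
  m = 0100 → c = 01101100, weight = 4.
  m = 1100 → c = 10100101, weight = 4.
  m = 0010 → c = 00100011, weight = 3.
  m = 1010 → c = 11101010, weight = 5.
  m = 0110 → c = 01001111, weight = 5.
  m = 1110 → c = 10000110, weight = 3.
  m = 0001 → c = 10101001, weight = 4.
  m = 1001 → c = 01100000, weight = 2.
  m = 0101 → c = 11000101, weight = 4.
  m = 1101 → c = 00001100, weight = 2.
  m = 0011 → c = 10001010, weight = 3.
  m = 1011 → c = 01000011, weight = 3.
  m = 0111 → c = 11100110, weight = 5.
  m = 1111 → c = 00101111, weight = 5.
Tally weights:
  weight 0: 1 codewords.
  weight 2: 2 codewords.
  weight 3: 4 codewords.
  weight 4: 5 codewords.
  weight 5: 4 codewords.
Minimum distance d = smallest w > 0 with A_w > 0 = 2.
Sanity: Σ A_w = 16 = 2^4 = 16 ✓.


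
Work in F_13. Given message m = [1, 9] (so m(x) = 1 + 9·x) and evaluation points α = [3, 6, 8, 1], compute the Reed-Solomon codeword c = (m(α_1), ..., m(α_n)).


c = [2, 3, 8, 10]

Message polynomial: m(x) = 1 + 9·x (mod 13).
For each evaluation point α_i, compute m(α_i) mod 13:
  α_1 = 3: Horner steps 9 → 2, so m(3) = 2.
  α_2 = 6: Horner steps 9 → 3, so m(6) = 3.
  α_3 = 8: Horner steps 9 → 8, so m(8) = 8.
  α_4 = 1: Horner steps 9 → 10, so m(1) = 10.
Codeword c = [2, 3, 8, 10] ∈ F_13^4.


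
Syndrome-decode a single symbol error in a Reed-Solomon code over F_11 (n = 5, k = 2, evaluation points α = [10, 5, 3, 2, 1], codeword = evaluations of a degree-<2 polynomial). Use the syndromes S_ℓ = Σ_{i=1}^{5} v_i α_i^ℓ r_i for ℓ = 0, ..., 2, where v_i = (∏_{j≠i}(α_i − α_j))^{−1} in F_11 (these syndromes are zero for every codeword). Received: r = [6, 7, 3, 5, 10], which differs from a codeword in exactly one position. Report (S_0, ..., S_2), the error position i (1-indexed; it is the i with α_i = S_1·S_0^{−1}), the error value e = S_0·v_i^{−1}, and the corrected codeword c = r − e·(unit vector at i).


S = (9, 7, 3), error at position 4, error magnitude e = 4, c = [6, 7, 3, 1, 10].

Step 1: column multipliers v_i = (∏_{j≠i}(α_i − α_j))^{−1} mod 11.
  i = 1 (α = 10): (10−5)(10−3)(10−2)(10−1) = 5·7·8·9 = 2520 ≡ 1, so v_1 = 1^{−1} = 1 (mod 11).
  i = 2 (α = 5): (5−10)(5−3)(5−2)(5−1) = (−5)·2·3·4 = −120 ≡ 1, so v_2 = 1^{−1} = 1 (mod 11).
  i = 3 (α = 3): (3−10)(3−5)(3−2)(3−1) = (−7)·(−2)·1·2 = 28 ≡ 6, so v_3 = 6^{−1} = 2 (mod 11).
  i = 4 (α = 2): (2−10)(2−5)(2−3)(2−1) = (−8)·(−3)·(−1)·1 = −24 ≡ 9, so v_4 = 9^{−1} = 5 (mod 11).
  i = 5 (α = 1): (1−10)(1−5)(1−3)(1−2) = (−9)·(−4)·(−2)·(−1) = 72 ≡ 6, so v_5 = 6^{−1} = 2 (mod 11).
  v = [1, 1, 2, 5, 2].
Step 2: syndromes of r = [6, 7, 3, 5, 10] (all sums mod 11).
  S_0 = Σ v_i r_i = 1·6 + 1·7 + 2·3 + 5·5 + 2·10 = 64 ≡ 9.
  S_1 = Σ v_i α_i r_i = 1·10·6 + 1·5·7 + 2·3·3 + 5·2·5 + 2·1·10 = 183 ≡ 7.
  α_i^2 mod 11 = [1, 3, 9, 4, 1].
  S_2 = Σ v_i α_i^2 r_i = 1·1·6 + 1·3·7 + 2·9·3 + 5·4·5 + 2·1·10 = 201 ≡ 3.
  S = (9, 7, 3) ≠ 0, so r is not a codeword (an error is present).
Step 3: locate the error. For a single error e at position i, S_ℓ = v_i·e·α_i^ℓ, so α_err = S_1/S_0.
  S_0^{−1} = 9^{−1} = 5 (mod 11), so α_err = 7·5 = 35 ≡ 2 = α_4. Error position i = 4.
  Consistency check: S_2/S_1 = 3·8 = 24 ≡ 2 = α_err ✓ (single-error assumption holds).
Step 4: error magnitude e = S_0/v_4 = S_0·∏_{j≠4}(α_4 − α_j) = 9·9 = 81 ≡ 4 (mod 11).
Step 5: correct position 4: c_4 = r_4 − e = 5 − 4 ≡ 1 (mod 11). Hence c = [6, 7, 3, 1, 10].
  Check: interpolating c through the α_i gives m(x) = 8 + 2·x (degree < 2) with m(α_i) = c_i for every i, so c is indeed a codeword.


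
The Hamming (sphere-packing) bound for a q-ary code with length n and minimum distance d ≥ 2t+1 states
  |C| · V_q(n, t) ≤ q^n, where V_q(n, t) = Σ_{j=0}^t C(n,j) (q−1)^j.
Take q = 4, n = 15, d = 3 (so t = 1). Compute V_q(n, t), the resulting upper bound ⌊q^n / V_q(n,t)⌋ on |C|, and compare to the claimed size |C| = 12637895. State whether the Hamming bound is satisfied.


V_q(n, t) = 46, q^n = 1073741824, Hamming bound = 23342213, |C| = 12637895 ≤ bound (satisfied).

Step 1: Compute V_q(n, t) = Σ_{j=0}^1 C(n, j) (q−1)^j.
  j = 0: C(15,0)·(3)^0 = 1·1 = 1.
  j = 1: C(15,1)·(3)^1 = 15·3 = 45.
  V_q(n, t) = 1 + 45 = 46.
Step 2: q^n = 4^15 = 1073741824.
Step 3: Hamming bound ⌊q^n / V_q(n,t)⌋ = ⌊1073741824/46⌋ = 23342213.
Step 4: Compare |C| = 12637895 to 23342213: satisfied.
The claimed |C| lies below the Hamming bound.


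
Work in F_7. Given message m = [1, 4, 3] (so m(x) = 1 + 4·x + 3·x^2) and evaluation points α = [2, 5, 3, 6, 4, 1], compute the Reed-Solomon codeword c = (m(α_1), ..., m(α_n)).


c = [0, 5, 5, 0, 2, 1]

Message polynomial: m(x) = 1 + 4·x + 3·x^2 (mod 7).
For each evaluation point α_i, compute m(α_i) mod 7:
  α_1 = 2: Horner steps 3 → 3 → 0, so m(2) = 0.
  α_2 = 5: Horner steps 3 → 5 → 5, so m(5) = 5.
  α_3 = 3: Horner steps 3 → 6 → 5, so m(3) = 5.
  α_4 = 6: Horner steps 3 → 1 → 0, so m(6) = 0.
  α_5 = 4: Horner steps 3 → 2 → 2, so m(4) = 2.
  α_6 = 1: Horner steps 3 → 0 → 1, so m(1) = 1.
Codeword c = [0, 5, 5, 0, 2, 1] ∈ F_7^6.


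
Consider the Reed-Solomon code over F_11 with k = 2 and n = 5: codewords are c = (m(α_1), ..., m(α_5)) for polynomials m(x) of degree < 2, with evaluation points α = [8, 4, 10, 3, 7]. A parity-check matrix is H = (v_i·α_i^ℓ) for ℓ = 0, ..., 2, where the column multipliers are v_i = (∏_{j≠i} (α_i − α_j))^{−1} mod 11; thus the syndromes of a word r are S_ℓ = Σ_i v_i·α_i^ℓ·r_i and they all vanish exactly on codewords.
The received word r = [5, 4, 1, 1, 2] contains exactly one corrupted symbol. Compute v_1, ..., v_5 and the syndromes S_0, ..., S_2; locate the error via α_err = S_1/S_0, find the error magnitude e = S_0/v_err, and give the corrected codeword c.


S = (10, 1, 10), error at position 3, error magnitude e = 1, c = [5, 4, 0, 1, 2].

Step 1: column multipliers v_i = (∏_{j≠i}(α_i − α_j))^{−1} mod 11.
  i = 1 (α = 8): (8−4)(8−10)(8−3)(8−7) = 4·(−2)·5·1 = −40 ≡ 4, so v_1 = 4^{−1} = 3 (mod 11).
  i = 2 (α = 4): (4−8)(4−10)(4−3)(4−7) = (−4)·(−6)·1·(−3) = −72 ≡ 5, so v_2 = 5^{−1} = 9 (mod 11).
  i = 3 (α = 10): (10−8)(10−4)(10−3)(10−7) = 2·6·7·3 = 252 ≡ 10, so v_3 = 10^{−1} = 10 (mod 11).
  i = 4 (α = 3): (3−8)(3−4)(3−10)(3−7) = (−5)·(−1)·(−7)·(−4) = 140 ≡ 8, so v_4 = 8^{−1} = 7 (mod 11).
  i = 5 (α = 7): (7−8)(7−4)(7−10)(7−3) = (−1)·3·(−3)·4 = 36 ≡ 3, so v_5 = 3^{−1} = 4 (mod 11).
  v = [3, 9, 10, 7, 4].
Step 2: syndromes of r = [5, 4, 1, 1, 2] (all sums mod 11).
  S_0 = Σ v_i r_i = 3·5 + 9·4 + 10·1 + 7·1 + 4·2 = 76 ≡ 10.
  S_1 = Σ v_i α_i r_i = 3·8·5 + 9·4·4 + 10·10·1 + 7·3·1 + 4·7·2 = 441 ≡ 1.
  α_i^2 mod 11 = [9, 5, 1, 9, 5].
  S_2 = Σ v_i α_i^2 r_i = 3·9·5 + 9·5·4 + 10·1·1 + 7·9·1 + 4·5·2 = 428 ≡ 10.
  S = (10, 1, 10) ≠ 0, so r is not a codeword (an error is present).
Step 3: locate the error. For a single error e at position i, S_ℓ = v_i·e·α_i^ℓ, so α_err = S_1/S_0.
  S_0^{−1} = 10^{−1} = 10 (mod 11), so α_err = 1·10 = 10 ≡ 10 = α_3. Error position i = 3.
  Consistency check: S_2/S_1 = 10·1 = 10 ≡ 10 = α_err ✓ (single-error assumption holds).
Step 4: error magnitude e = S_0/v_3 = S_0·∏_{j≠3}(α_3 − α_j) = 10·10 = 100 ≡ 1 (mod 11).
Step 5: correct position 3: c_3 = r_3 − e = 1 − 1 ≡ 0 (mod 11). Hence c = [5, 4, 0, 1, 2].
  Check: interpolating c through the α_i gives m(x) = 3 + 3·x (degree < 2) with m(α_i) = c_i for every i, so c is indeed a codeword.


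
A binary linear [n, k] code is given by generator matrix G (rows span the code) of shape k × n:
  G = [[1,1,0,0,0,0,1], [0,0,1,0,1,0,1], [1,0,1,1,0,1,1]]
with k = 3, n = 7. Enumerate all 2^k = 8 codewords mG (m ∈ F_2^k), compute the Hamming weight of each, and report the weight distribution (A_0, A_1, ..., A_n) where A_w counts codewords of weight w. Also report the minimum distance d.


Weight distribution: A_0 = 1, A_3 = 2, A_4 = 3, A_5 = 2. Minimum distance d = 3.

Enumerate all 2^3 = 8 messages m ∈ F_2^3.
For each, compute codeword c = mG in F_2^7, then tally its weight.
  m = 000 → c = 0000000, weight = 0.
  m = 100 → c = 1100001, weight = 3.
  m = 010 → c = 0010101, weight = 3.
  m = 110 → c = 1110100, weight = 4.
  m = 001 → c = 1011011, weight = 5.
  m = 101 → c = 0111010, weight = 4.
  m = 011 → c = 1001110, weight = 4.
  m = 111 → c = 0101111, weight = 5.
Tally weights:
  weight 0: 1 codewords.
  weight 3: 2 codewords.
  weight 4: 3 codewords.
  weight 5: 2 codewords.
Minimum distance d = smallest w > 0 with A_w > 0 = 3.
Sanity: Σ A_w = 8 = 2^3 = 8 ✓.


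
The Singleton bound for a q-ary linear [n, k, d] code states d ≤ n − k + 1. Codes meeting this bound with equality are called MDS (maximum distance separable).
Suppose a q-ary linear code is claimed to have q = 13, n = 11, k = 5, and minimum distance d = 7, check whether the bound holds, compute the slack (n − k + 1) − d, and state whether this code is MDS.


Singleton RHS = n − k + 1 = 7, slack = 0, bound satisfied, MDS.

Singleton bound: d ≤ n − k + 1.
Here n = 11, k = 5, so n − k + 1 = 7.
Given d = 7, check d ≤ 7: YES.
Slack = (n − k + 1) − d = 0.
The code is MDS (slack = 0).
Description: the claimed parameters are [11, 5, 7]_13; such a code would be MDS (meets Singleton bound).


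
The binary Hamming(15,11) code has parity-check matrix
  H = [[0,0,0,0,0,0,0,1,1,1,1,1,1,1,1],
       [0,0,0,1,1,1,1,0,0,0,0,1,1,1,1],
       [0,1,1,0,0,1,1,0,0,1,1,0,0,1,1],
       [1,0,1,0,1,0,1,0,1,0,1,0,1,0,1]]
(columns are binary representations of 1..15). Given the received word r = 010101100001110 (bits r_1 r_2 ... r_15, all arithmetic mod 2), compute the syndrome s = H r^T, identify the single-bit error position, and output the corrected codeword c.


s = (1, 0, 0, 0)^T, error position = 8, corrected codeword c = 010101110001110

Compute s = H r^T mod 2 one row at a time:
  s_1 = 0 + 0 + 0 + 0 + 1 + 1 + 1 + 0 = 3 ≡ 1 (mod 2).
  s_2 = 1 + 0 + 1 + 1 + 1 + 1 + 1 + 0 = 6 ≡ 0 (mod 2).
  s_3 = 1 + 0 + 1 + 1 + 0 + 0 + 1 + 0 = 4 ≡ 0 (mod 2).
  s_4 = 0 + 0 + 0 + 1 + 0 + 0 + 1 + 0 = 2 ≡ 0 (mod 2).
s = (1, 0, 0, 0)^T — this equals column 8 of H (binary 1000), so error is at position 8.
Correct: flip bit 8 of r = 010101100001110 to get c = 010101110001110.


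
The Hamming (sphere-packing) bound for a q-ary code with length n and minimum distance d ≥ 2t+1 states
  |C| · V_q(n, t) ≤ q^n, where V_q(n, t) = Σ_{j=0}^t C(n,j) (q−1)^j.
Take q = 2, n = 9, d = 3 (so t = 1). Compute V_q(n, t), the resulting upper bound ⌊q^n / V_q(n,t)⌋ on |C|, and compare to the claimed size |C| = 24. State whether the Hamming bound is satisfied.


V_q(n, t) = 10, q^n = 512, Hamming bound = 51, |C| = 24 ≤ bound (satisfied).

Step 1: Compute V_q(n, t) = Σ_{j=0}^1 C(n, j) (q−1)^j.
  j = 0: C(9,0)·(1)^0 = 1·1 = 1.
  j = 1: C(9,1)·(1)^1 = 9·1 = 9.
  V_q(n, t) = 1 + 9 = 10.
Step 2: q^n = 2^9 = 512.
Step 3: Hamming bound ⌊q^n / V_q(n,t)⌋ = ⌊512/10⌋ = 51.
Step 4: Compare |C| = 24 to 51: satisfied.
The claimed |C| lies below the Hamming bound.
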